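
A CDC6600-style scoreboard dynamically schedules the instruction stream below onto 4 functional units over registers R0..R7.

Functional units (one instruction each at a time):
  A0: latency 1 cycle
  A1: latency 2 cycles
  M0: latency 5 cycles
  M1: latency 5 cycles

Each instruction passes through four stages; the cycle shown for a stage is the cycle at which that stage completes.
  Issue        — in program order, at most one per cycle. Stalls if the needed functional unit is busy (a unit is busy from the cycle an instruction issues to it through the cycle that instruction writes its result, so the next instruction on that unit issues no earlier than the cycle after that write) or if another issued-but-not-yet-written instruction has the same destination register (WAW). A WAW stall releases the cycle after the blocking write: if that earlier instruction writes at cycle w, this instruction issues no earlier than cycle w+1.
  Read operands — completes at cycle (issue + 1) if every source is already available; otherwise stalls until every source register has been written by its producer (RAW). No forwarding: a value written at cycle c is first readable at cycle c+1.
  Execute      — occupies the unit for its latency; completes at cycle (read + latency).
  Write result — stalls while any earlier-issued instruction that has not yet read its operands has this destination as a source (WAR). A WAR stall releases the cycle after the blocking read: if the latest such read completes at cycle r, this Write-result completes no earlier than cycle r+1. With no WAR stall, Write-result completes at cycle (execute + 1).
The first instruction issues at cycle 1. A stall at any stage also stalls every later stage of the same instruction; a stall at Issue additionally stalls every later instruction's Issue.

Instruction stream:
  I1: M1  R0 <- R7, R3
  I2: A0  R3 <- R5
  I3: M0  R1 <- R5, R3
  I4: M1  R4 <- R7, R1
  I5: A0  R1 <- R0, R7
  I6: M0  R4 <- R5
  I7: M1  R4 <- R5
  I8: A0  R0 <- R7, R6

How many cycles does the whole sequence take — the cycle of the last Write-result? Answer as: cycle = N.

cycle = 35

I1  is:1  ro:2  ex:7  wr:8
I2  is:2  ro:3  ex:4  wr:5
I3  is:3  ro:6  ex:11  wr:12  — RAW R3: wait I2 write@5
I4  is:9  ro:13  ex:18  wr:19  — struct: M1 busy until I1 writes@8, RAW R1: wait I3 write@12
I5  is:13  ro:14  ex:15  wr:16  — WAW R1: wait I3 write@12
I6  is:20  ro:21  ex:26  wr:27  — WAW R4: wait I4 write@19
I7  is:28  ro:29  ex:34  wr:35  — WAW R4: wait I6 write@27
I8  is:29  ro:30  ex:31  wr:32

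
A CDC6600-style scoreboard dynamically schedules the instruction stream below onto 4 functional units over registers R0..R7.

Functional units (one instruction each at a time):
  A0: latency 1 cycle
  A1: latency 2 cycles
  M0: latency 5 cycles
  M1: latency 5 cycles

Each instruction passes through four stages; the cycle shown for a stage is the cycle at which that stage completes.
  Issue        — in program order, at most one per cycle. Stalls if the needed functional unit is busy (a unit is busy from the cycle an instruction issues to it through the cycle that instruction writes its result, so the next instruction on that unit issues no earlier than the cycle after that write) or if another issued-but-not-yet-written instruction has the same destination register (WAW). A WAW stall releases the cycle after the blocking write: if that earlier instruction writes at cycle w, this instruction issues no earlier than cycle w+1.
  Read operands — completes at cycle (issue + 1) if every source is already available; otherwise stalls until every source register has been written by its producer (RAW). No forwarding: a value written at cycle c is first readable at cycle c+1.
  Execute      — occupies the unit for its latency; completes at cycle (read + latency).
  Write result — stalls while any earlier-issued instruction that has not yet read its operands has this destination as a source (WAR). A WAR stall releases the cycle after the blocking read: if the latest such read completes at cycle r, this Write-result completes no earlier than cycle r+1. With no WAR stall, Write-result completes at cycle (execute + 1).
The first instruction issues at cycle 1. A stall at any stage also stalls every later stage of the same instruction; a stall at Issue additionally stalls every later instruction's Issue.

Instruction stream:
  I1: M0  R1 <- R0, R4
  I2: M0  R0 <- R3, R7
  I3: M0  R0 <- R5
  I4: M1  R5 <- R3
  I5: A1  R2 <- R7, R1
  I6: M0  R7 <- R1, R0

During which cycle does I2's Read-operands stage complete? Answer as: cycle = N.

cycle = 10

[1] I1 issues→M0
[2] I1 reads
[7] I1 exec-done
[8] I1 writes R1
[9] I2 issues→M0
[10] I2 reads
[15] I2 exec-done
[16] I2 writes R0
[17] I3 issues→M0
[18] I3 reads | I4 issues→M1
[19] I4 reads | I5 issues→A1
[20] I5 reads
[22] I5 exec-done
[23] I3 exec-done | I5 writes R2
[24] I3 writes R0 | I4 exec-done
[25] I4 writes R5 | I6 issues→M0
[26] I6 reads
[31] I6 exec-done
[32] I6 writes R7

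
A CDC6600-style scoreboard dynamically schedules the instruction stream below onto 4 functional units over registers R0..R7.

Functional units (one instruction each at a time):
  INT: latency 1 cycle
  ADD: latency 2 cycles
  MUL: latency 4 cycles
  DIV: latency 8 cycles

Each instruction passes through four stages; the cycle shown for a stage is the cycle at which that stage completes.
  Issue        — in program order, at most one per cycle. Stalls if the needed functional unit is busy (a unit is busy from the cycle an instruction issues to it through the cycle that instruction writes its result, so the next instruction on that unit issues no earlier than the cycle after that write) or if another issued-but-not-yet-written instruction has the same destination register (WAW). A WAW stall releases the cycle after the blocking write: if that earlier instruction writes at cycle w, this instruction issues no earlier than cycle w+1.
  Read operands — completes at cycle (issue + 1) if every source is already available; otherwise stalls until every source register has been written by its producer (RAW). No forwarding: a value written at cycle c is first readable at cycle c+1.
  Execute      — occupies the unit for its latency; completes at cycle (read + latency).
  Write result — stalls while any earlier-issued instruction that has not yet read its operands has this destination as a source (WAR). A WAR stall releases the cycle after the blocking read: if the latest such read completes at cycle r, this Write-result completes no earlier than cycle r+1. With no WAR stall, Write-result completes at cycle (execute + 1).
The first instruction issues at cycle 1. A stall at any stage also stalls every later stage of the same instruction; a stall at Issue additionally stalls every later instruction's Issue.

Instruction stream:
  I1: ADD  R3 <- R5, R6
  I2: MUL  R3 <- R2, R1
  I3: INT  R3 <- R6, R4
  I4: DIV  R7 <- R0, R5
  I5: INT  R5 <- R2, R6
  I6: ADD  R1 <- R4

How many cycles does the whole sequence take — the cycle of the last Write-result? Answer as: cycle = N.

cycle = 24

c1: I1 dispatched to ADD
c2: I1 operands ready
c4: I1 complete
c5: R3←I1
c6: I2 dispatched to MUL
c7: I2 operands ready
c11: I2 complete
c12: R3←I2
c13: I3 dispatched to INT
c14: I3 operands ready | I4 dispatched to DIV
c15: I3 complete | I4 operands ready
c16: R3←I3
c17: I5 dispatched to INT
c18: I5 operands ready | I6 dispatched to ADD
c19: I5 complete | I6 operands ready
c20: R5←I5
c21: I6 complete
c22: R1←I6
c23: I4 complete
c24: R7←I4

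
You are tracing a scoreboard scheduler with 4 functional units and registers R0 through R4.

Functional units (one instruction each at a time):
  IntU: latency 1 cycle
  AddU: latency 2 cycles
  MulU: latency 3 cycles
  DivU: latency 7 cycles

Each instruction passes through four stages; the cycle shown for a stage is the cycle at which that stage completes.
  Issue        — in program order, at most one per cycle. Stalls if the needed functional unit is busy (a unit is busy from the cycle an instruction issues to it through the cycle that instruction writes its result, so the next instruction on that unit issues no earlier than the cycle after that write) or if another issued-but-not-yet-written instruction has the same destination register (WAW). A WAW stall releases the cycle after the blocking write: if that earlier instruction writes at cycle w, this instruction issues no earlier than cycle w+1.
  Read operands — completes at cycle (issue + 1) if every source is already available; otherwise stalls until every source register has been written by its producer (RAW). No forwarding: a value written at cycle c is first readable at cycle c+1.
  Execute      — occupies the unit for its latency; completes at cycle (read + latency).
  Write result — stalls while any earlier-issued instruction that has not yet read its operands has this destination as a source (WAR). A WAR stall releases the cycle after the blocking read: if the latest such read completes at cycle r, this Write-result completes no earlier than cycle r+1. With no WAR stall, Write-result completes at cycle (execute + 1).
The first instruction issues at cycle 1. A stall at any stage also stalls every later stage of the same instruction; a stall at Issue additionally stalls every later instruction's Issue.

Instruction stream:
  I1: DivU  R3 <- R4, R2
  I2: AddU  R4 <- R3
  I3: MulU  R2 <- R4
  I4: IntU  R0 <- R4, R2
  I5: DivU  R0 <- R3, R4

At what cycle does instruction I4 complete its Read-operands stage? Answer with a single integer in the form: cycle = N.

cycle = 20

[1] issue I1 (DivU)
[2] I1 read-ops; issue I2 (AddU)
[3] issue I3 (MulU)
[4] issue I4 (IntU)
[9] I1 finished on DivU
[10] I1→R3
[11] I2 read-ops
[13] I2 finished on AddU
[14] I2→R4
[15] I3 read-ops
[18] I3 finished on MulU
[19] I3→R2
[20] I4 read-ops
[21] I4 finished on IntU
[22] I4→R0
[23] issue I5 (DivU)
[24] I5 read-ops
[31] I5 finished on DivU
[32] I5→R0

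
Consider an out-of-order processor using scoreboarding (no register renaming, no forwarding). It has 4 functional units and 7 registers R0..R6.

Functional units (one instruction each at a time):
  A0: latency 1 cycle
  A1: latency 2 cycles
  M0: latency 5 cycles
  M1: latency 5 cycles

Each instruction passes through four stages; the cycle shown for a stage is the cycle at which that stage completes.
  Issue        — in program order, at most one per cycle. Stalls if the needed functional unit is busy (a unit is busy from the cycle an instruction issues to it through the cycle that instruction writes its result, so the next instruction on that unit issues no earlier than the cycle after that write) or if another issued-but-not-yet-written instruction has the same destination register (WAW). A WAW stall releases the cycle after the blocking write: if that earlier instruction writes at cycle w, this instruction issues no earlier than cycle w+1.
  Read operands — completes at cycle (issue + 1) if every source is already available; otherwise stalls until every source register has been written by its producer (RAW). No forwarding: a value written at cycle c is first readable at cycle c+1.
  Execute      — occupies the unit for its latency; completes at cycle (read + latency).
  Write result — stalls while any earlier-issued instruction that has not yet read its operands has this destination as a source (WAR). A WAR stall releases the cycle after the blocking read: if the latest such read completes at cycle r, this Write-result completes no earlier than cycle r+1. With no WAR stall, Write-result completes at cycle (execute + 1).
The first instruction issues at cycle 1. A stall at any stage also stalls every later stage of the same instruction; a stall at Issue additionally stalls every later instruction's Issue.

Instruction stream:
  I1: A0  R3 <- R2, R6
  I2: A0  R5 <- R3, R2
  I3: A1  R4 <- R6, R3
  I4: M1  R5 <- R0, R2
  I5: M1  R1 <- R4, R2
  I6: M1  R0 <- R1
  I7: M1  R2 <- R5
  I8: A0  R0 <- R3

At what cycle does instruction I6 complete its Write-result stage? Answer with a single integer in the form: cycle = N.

I1  is:1  ro:2  ex:3  wr:4
I2  is:5  ro:6  ex:7  wr:8  — struct: A0 busy until I1 writes@4
I3  is:6  ro:7  ex:9  wr:10
I4  is:9  ro:10  ex:15  wr:16  — WAW R5: wait I2 write@8
I5  is:17  ro:18  ex:23  wr:24  — struct: M1 busy until I4 writes@16
I6  is:25  ro:26  ex:31  wr:32  — struct: M1 busy until I5 writes@24
I7  is:33  ro:34  ex:39  wr:40  — struct: M1 busy until I6 writes@32
I8  is:34  ro:35  ex:36  wr:37

cycle = 32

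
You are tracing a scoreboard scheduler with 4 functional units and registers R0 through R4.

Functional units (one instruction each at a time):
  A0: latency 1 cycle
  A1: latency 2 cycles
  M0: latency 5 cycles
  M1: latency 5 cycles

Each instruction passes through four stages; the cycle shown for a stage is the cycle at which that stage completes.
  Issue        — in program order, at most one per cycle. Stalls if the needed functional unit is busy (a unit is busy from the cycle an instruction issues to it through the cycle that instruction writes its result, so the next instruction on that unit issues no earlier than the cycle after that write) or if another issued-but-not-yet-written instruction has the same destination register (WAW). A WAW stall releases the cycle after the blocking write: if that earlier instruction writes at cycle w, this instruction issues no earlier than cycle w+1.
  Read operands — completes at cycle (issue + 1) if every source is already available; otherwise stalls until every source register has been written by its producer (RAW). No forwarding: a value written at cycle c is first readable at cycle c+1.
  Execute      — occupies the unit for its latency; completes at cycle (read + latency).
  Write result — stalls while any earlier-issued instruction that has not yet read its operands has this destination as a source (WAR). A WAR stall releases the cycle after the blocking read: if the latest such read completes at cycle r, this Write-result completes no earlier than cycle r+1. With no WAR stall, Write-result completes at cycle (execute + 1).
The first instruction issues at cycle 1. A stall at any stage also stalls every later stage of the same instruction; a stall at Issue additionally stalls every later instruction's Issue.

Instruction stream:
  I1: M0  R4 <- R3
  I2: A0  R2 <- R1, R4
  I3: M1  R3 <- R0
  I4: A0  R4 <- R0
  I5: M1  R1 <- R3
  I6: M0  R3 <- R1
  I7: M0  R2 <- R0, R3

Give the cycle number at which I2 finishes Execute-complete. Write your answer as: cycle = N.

cycle = 10

c1: I1 dispatched to M0
c2: I1 operands ready · I2 dispatched to A0
c3: I3 dispatched to M1
c4: I3 operands ready
c7: I1 complete
c8: R4←I1
c9: I2 operands ready · I3 complete
c10: I2 complete · R3←I3
c11: R2←I2
c12: I4 dispatched to A0
c13: I4 operands ready · I5 dispatched to M1
c14: I4 complete · I5 operands ready · I6 dispatched to M0
c15: R4←I4
c19: I5 complete
c20: R1←I5
c21: I6 operands ready
c26: I6 complete
c27: R3←I6
c28: I7 dispatched to M0
c29: I7 operands ready
c34: I7 complete
c35: R2←I7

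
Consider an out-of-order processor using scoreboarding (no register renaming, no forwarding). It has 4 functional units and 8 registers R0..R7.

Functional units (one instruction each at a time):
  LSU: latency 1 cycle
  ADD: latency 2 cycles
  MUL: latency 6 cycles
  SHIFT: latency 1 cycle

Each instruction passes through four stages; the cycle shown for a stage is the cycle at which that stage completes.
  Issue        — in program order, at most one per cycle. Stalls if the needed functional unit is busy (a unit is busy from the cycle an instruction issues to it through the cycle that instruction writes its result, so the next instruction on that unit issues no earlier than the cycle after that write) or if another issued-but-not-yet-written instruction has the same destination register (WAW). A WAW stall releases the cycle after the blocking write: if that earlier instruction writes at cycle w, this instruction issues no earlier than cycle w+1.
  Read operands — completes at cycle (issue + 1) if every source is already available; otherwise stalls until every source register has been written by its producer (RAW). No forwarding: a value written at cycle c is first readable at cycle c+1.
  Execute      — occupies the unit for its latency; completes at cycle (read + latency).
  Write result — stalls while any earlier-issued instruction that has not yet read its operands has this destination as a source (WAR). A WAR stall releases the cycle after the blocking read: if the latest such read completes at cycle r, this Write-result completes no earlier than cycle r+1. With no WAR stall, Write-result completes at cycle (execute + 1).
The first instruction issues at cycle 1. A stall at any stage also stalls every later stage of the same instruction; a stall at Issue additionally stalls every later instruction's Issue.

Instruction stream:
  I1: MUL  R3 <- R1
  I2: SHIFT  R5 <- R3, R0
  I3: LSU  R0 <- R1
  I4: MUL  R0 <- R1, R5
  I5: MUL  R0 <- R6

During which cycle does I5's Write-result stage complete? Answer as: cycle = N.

1) issue 1, read 2, done 8, write 9
2) issue 2, read 10, done 11, write 12  <RAW R3: wait I1 write@9>
3) issue 3, read 4, done 5, write 11  <WAR R0: wait I2 read@10>
4) issue 12, read 13, done 19, write 20  <WAW R0: wait I3 write@11>
5) issue 21, read 22, done 28, write 29  <struct: MUL busy until I4 writes@20>

cycle = 29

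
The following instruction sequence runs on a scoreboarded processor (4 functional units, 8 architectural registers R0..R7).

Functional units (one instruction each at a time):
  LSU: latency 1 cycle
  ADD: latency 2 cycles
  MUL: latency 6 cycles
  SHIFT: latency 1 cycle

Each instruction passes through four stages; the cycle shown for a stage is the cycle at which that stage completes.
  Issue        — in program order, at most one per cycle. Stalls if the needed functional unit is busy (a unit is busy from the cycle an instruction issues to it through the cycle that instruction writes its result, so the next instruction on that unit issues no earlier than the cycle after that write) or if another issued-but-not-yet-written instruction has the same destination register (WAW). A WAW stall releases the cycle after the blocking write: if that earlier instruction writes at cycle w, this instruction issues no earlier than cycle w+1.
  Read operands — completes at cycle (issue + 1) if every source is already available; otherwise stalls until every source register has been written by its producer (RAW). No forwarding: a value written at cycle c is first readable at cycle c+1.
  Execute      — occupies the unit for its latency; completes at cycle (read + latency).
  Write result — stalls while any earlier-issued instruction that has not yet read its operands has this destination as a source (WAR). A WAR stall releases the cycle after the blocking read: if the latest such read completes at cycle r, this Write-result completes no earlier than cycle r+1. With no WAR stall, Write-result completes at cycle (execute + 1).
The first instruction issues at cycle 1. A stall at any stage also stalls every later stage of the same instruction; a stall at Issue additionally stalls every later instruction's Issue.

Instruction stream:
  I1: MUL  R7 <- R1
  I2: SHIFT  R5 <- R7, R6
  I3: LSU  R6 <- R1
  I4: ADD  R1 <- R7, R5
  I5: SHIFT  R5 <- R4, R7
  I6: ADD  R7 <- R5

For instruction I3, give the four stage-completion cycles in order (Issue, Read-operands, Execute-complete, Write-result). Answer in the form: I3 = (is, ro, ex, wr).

I3 = (3, 4, 5, 11)

[1] I1 dispatched to MUL
[2] I1 operands ready | I2 dispatched to SHIFT
[3] I3 dispatched to LSU
[4] I3 operands ready | I4 dispatched to ADD
[5] I3 complete
[8] I1 complete
[9] R7←I1
[10] I2 operands ready
[11] I2 complete | R6←I3
[12] R5←I2
[13] I4 operands ready | I5 dispatched to SHIFT
[14] I5 operands ready
[15] I4 complete | I5 complete
[16] R1←I4 | R5←I5
[17] I6 dispatched to ADD
[18] I6 operands ready
[20] I6 complete
[21] R7←I6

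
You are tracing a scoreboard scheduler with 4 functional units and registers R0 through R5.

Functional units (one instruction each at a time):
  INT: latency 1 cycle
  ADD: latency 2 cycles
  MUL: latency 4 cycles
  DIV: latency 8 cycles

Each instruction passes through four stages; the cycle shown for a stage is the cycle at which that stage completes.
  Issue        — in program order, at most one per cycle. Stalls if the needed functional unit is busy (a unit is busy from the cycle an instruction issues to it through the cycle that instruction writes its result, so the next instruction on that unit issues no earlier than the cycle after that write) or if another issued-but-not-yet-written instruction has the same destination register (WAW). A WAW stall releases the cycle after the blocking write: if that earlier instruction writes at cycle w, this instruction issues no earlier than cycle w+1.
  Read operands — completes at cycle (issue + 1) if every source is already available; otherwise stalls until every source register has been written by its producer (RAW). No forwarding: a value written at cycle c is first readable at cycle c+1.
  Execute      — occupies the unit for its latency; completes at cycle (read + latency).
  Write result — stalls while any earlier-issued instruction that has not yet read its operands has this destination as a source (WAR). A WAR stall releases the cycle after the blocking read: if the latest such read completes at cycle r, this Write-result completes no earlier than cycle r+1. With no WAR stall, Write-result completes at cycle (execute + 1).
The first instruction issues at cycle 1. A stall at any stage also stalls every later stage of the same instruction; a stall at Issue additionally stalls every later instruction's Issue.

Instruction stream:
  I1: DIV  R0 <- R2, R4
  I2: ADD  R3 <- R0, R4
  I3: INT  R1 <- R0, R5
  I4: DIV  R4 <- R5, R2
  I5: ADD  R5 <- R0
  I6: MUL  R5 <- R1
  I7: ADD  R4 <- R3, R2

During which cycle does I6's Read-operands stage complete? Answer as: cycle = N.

I1  is:1  ro:2  ex:10  wr:11
I2  is:2  ro:12  ex:14  wr:15  — RAW R0: wait I1 write@11
I3  is:3  ro:12  ex:13  wr:14  — RAW R0: wait I1 write@11
I4  is:12  ro:13  ex:21  wr:22  — struct: DIV busy until I1 writes@11
I5  is:16  ro:17  ex:19  wr:20  — struct: ADD busy until I2 writes@15
I6  is:21  ro:22  ex:26  wr:27  — WAW R5: wait I5 write@20
I7  is:23  ro:24  ex:26  wr:27  — WAW R4: wait I4 write@22

cycle = 22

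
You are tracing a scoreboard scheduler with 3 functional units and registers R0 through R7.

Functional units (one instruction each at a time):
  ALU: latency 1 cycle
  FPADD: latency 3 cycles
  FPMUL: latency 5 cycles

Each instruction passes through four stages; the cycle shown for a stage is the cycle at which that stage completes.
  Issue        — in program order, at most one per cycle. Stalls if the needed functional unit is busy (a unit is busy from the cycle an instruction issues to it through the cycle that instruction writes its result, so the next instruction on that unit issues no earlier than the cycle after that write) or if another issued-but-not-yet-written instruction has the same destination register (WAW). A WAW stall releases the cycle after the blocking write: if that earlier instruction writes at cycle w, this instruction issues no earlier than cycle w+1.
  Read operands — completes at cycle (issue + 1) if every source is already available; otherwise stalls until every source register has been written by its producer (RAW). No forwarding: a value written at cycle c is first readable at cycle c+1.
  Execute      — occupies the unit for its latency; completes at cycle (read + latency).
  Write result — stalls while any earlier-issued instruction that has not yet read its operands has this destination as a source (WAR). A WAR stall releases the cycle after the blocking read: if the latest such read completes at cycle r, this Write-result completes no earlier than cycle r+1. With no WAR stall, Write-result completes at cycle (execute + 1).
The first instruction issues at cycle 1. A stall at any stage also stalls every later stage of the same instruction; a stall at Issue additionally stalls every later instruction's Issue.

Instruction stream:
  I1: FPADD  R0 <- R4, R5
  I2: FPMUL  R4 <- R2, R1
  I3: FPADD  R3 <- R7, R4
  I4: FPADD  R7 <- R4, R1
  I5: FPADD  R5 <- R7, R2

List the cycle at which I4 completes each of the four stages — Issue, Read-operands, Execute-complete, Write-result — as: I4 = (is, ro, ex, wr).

[1] I1→FPADD
[2] I1 RO; I2→FPMUL
[3] I2 RO
[5] I1 EX
[6] I1 WR R0
[7] I3→FPADD
[8] I2 EX
[9] I2 WR R4
[10] I3 RO
[13] I3 EX
[14] I3 WR R3
[15] I4→FPADD
[16] I4 RO
[19] I4 EX
[20] I4 WR R7
[21] I5→FPADD
[22] I5 RO
[25] I5 EX
[26] I5 WR R5

I4 = (15, 16, 19, 20)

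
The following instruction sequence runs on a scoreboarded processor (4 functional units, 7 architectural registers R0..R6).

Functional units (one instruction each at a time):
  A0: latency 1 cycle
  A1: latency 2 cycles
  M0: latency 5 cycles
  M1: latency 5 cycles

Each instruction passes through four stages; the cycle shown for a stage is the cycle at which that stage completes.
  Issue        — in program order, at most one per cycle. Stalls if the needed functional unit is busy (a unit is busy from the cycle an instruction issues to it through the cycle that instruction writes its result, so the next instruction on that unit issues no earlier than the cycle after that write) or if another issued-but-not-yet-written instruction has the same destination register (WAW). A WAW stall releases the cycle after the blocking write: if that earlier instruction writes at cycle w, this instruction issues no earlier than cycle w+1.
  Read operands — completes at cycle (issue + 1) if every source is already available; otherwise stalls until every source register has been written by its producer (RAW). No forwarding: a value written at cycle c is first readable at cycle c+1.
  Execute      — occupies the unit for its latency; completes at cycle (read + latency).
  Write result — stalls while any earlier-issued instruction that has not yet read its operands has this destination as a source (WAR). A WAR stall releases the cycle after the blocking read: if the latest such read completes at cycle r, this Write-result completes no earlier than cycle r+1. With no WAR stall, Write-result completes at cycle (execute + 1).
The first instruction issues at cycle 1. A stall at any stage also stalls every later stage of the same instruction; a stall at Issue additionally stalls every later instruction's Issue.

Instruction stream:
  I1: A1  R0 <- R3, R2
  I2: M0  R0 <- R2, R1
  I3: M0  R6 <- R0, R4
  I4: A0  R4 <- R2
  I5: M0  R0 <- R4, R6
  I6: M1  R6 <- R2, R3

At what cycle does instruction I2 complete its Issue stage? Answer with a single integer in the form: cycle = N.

cycle = 6

  I1 | 1 | 2 | 4 | 5
  I2 | 6 | 7 | 12 | 13   WAW R0: wait I1 write@5
  I3 | 14 | 15 | 20 | 21   struct: M0 busy until I2 writes@13
  I4 | 15 | 16 | 17 | 18
  I5 | 22 | 23 | 28 | 29   struct: M0 busy until I3 writes@21
  I6 | 23 | 24 | 29 | 30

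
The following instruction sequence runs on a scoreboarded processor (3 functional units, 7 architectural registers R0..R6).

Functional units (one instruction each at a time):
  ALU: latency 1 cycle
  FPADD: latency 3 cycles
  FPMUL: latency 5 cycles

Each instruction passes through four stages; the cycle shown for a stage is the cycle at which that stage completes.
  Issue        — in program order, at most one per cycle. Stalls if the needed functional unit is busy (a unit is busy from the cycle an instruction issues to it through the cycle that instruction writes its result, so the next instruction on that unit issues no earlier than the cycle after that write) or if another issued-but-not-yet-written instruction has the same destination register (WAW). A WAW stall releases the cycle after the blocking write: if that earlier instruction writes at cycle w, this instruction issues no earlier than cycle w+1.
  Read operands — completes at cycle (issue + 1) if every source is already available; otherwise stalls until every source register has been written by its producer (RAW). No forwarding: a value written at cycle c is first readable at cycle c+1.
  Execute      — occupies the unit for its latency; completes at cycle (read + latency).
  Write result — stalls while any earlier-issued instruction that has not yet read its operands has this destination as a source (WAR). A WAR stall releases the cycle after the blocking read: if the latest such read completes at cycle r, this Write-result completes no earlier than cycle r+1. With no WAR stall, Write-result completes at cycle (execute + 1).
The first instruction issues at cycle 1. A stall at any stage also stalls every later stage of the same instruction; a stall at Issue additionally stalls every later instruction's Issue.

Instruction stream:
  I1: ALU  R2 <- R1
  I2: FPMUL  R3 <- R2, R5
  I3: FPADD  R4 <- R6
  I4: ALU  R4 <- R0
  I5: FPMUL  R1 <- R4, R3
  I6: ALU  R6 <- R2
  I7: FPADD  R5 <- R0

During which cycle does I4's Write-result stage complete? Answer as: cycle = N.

cycle = 12

I1 -> (1, 2, 3, 4)
I2 -> (2, 5, 10, 11)  // RAW R2: wait I1 write@4
I3 -> (3, 4, 7, 8)
I4 -> (9, 10, 11, 12)  // WAW R4: wait I3 write@8
I5 -> (12, 13, 18, 19)  // struct: FPMUL busy until I2 writes@11
I6 -> (13, 14, 15, 16)
I7 -> (14, 15, 18, 19)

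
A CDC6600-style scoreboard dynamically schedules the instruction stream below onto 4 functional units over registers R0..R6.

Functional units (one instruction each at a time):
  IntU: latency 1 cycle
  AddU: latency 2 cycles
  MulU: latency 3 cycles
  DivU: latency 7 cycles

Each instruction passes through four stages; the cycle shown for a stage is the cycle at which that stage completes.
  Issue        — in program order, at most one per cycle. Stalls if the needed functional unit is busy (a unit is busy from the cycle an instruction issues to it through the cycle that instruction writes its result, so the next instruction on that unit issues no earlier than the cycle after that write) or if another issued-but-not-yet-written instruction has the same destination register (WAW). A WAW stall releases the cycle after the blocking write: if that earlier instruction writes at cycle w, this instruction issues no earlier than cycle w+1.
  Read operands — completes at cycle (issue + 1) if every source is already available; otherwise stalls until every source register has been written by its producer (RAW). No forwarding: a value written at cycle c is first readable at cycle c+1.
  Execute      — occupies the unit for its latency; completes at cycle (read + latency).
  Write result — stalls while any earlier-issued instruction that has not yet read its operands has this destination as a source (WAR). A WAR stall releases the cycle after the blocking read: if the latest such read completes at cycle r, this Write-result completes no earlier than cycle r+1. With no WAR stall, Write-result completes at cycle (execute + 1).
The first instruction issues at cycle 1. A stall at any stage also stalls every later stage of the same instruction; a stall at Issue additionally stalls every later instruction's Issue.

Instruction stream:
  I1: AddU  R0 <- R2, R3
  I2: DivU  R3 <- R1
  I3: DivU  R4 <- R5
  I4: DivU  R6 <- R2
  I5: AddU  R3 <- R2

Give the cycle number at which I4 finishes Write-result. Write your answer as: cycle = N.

cycle = 31

[I1] 1/2/4/5
[I2] 2/3/10/11
[I3] 12/13/20/21  (struct: DivU busy until I2 writes@11)
[I4] 22/23/30/31  (struct: DivU busy until I3 writes@21)
[I5] 23/24/26/27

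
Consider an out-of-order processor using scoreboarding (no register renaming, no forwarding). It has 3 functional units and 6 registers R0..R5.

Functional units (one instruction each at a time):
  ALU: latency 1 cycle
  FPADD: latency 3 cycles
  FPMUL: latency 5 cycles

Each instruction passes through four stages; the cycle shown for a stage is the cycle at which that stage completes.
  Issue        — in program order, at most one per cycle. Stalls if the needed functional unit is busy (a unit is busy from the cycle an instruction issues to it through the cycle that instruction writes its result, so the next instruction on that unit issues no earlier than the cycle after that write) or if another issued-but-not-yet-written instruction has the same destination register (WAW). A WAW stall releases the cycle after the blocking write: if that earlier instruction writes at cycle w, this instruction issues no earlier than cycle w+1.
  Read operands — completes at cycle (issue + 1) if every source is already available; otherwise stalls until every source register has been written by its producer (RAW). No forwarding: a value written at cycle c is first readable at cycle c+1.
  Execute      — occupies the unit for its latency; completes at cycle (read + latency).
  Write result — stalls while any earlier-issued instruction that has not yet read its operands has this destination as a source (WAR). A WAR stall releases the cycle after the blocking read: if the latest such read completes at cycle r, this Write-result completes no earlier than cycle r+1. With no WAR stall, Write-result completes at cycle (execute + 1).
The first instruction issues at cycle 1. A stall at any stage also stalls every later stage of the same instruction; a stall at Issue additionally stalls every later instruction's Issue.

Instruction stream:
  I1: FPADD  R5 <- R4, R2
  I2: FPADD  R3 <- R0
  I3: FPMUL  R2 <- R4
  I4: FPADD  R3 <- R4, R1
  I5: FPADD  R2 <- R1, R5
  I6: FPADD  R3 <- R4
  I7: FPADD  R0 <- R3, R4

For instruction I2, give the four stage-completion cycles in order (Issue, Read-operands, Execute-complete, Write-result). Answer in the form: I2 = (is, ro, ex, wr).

cycle 1: I1 dispatched to FPADD
cycle 2: I1 operands ready
cycle 5: I1 complete
cycle 6: R5←I1
cycle 7: I2 dispatched to FPADD
cycle 8: I2 operands ready | I3 dispatched to FPMUL
cycle 9: I3 operands ready
cycle 11: I2 complete
cycle 12: R3←I2
cycle 13: I4 dispatched to FPADD
cycle 14: I3 complete | I4 operands ready
cycle 15: R2←I3
cycle 17: I4 complete
cycle 18: R3←I4
cycle 19: I5 dispatched to FPADD
cycle 20: I5 operands ready
cycle 23: I5 complete
cycle 24: R2←I5
cycle 25: I6 dispatched to FPADD
cycle 26: I6 operands ready
cycle 29: I6 complete
cycle 30: R3←I6
cycle 31: I7 dispatched to FPADD
cycle 32: I7 operands ready
cycle 35: I7 complete
cycle 36: R0←I7

I2 = (7, 8, 11, 12)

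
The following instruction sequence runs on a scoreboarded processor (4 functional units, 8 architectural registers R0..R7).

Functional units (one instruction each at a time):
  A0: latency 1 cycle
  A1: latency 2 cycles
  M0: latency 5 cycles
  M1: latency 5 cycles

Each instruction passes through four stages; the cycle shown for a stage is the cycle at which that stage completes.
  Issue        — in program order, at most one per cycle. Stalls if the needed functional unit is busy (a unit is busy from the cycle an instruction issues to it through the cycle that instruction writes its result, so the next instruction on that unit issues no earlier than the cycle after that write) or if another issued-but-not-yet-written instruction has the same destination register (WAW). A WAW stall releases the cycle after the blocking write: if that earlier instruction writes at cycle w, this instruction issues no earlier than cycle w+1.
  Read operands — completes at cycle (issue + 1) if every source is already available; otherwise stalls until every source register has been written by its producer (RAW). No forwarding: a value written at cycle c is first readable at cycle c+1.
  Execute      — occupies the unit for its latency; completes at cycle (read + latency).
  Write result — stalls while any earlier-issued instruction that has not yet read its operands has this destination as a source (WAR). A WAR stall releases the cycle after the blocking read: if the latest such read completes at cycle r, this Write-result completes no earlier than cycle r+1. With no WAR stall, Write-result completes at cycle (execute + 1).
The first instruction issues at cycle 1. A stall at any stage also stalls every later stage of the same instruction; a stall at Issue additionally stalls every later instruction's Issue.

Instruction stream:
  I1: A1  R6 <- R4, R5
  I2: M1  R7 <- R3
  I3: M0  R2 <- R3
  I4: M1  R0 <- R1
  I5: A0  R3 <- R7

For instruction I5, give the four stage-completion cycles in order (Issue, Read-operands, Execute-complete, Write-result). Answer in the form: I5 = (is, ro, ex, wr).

[1] I1 dispatched to A1
[2] I1 operands ready; I2 dispatched to M1
[3] I2 operands ready; I3 dispatched to M0
[4] I1 complete; I3 operands ready
[5] R6←I1
[8] I2 complete
[9] R7←I2; I3 complete
[10] R2←I3; I4 dispatched to M1
[11] I4 operands ready; I5 dispatched to A0
[12] I5 operands ready
[13] I5 complete
[14] R3←I5
[16] I4 complete
[17] R0←I4

I5 = (11, 12, 13, 14)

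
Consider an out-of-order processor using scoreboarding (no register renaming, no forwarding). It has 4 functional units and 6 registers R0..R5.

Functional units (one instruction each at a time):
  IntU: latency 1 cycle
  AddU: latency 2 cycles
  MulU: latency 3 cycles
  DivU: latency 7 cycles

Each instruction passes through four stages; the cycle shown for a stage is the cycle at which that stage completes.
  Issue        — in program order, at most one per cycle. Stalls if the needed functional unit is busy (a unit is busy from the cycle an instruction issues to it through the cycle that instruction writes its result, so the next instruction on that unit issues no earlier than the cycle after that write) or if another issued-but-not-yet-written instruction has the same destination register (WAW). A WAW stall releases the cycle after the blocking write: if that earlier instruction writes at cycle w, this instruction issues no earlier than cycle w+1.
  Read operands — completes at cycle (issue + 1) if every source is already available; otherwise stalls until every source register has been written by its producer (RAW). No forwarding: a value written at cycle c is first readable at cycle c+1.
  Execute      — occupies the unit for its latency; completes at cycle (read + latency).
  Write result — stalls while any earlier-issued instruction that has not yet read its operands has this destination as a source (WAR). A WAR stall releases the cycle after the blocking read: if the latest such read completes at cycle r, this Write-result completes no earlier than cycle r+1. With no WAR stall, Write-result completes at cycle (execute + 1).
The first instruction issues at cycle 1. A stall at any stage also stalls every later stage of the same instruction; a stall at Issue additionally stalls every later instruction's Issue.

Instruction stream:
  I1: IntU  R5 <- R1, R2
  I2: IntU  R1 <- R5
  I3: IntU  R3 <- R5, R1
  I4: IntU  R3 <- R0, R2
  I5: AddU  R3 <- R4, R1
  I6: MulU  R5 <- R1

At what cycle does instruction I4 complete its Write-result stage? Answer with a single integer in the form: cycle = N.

cycle = 16

I1: IS=1 RO=2 EX=3 WR=4
I2: IS=5 RO=6 EX=7 WR=8  [struct: IntU busy until I1 writes@4]
I3: IS=9 RO=10 EX=11 WR=12  [struct: IntU busy until I2 writes@8]
I4: IS=13 RO=14 EX=15 WR=16  [struct: IntU busy until I3 writes@12]
I5: IS=17 RO=18 EX=20 WR=21  [WAW R3: wait I4 write@16]
I6: IS=18 RO=19 EX=22 WR=23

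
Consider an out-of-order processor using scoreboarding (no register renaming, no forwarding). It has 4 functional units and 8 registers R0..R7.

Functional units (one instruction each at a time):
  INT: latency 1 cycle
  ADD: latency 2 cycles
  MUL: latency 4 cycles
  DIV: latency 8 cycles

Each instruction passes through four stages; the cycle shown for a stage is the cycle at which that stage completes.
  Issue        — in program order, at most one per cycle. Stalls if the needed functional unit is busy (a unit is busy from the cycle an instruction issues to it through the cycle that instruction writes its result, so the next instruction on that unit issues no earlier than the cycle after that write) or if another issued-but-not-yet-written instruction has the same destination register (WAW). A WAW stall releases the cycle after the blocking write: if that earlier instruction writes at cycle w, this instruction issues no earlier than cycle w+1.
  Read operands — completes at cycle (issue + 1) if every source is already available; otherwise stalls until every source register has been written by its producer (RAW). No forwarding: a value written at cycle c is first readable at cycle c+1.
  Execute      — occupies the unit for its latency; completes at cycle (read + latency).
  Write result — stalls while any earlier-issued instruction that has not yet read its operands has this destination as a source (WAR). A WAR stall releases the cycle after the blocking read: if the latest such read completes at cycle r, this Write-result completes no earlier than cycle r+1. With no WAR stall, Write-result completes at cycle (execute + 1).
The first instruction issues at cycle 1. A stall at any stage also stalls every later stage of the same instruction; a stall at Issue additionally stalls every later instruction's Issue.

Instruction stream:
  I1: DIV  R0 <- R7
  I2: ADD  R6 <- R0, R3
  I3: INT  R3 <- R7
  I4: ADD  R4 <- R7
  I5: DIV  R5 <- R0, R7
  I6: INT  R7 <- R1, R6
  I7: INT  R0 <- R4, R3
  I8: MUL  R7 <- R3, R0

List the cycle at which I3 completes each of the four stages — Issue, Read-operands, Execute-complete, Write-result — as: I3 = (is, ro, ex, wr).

I3 = (3, 4, 5, 13)

[1] I1 dispatched to DIV
[2] I1 operands ready, I2 dispatched to ADD
[3] I3 dispatched to INT
[4] I3 operands ready
[5] I3 complete
[10] I1 complete
[11] R0←I1
[12] I2 operands ready
[13] R3←I3
[14] I2 complete
[15] R6←I2
[16] I4 dispatched to ADD
[17] I4 operands ready, I5 dispatched to DIV
[18] I5 operands ready, I6 dispatched to INT
[19] I4 complete, I6 operands ready
[20] R4←I4, I6 complete
[21] R7←I6
[22] I7 dispatched to INT
[23] I7 operands ready, I8 dispatched to MUL
[24] I7 complete
[25] R0←I7
[26] I5 complete, I8 operands ready
[27] R5←I5
[30] I8 complete
[31] R7←I8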